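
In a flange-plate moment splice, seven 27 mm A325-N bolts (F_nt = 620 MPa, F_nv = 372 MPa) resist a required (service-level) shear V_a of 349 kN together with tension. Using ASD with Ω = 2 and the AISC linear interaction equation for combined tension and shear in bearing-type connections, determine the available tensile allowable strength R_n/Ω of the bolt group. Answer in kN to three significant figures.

A_b = π·27²/4 = 572.6 mm²; f_rv = 349 × 1000 / (7 × 572.6) = 87.08 MPa.
F'_nt = 1.3 F_nt − (Ω F_nt / F_nv) f_rv = 1.3·620 − (2·620/372)·87.08 = 515.7 MPa, capped at F_nt → F'_nt = 515.7 MPa.
R_n = F'_nt · A_b · n = 515.7 × 572.6 × 7 / 1000 = 2067 kN.
Allowable strength R_n/Ω = 2067 / 2 = 1030 kN.

1030 kN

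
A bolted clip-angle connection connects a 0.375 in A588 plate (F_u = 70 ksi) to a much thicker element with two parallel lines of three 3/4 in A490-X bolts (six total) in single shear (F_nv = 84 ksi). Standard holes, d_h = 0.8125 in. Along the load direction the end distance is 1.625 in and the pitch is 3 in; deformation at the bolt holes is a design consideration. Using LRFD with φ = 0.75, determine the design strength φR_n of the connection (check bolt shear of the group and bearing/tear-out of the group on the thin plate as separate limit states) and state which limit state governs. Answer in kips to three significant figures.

Bolt shear: A_b = π·0.75²/4 = 0.4418 in²; R_n = 84 × 0.4418 × 6 × 1 = 222.7 kips → 0.75 × 222.7 = 167 kips.
Bearing (1.2 l_c t F_u ≤ 2.4 d t F_u): upper limit = 2.4·0.75·0.375·70 = 47.25 kips.
  Edge l_c = 1.625 − 0.8125/2 = 1.219 → r_n = 38.39 kips; interior l_c = 3 − 0.8125 = 2.188 → r_n = 47.25 kips.
  R_n,bearing = 2·38.39 + 4·47.25 = 265.8 kips → 0.75 × 265.8 = 199 kips.
Bolt shear governs: 167 kips.

167 kips (bolt shear governs)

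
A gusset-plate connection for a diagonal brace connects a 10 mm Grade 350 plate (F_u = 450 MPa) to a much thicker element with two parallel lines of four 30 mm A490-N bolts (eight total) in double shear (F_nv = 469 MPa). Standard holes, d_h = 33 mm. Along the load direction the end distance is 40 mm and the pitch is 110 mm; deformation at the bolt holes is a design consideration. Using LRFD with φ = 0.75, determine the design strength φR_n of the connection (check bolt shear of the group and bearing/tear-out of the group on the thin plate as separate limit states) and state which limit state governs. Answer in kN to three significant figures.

Bolt shear: A_b = π·30²/4 = 706.9 mm²; R_n = 469 × 706.9 × 8 × 2 / 1000 = 5304 kN → 0.75 × 5304 = 3980 kN.
Bearing (1.2 l_c t F_u ≤ 2.4 d t F_u): upper limit = 2.4·30·10·450 / 1000 = 324 kN.
  Edge l_c = 40 − 33/2 = 23.5 → r_n = 126.9 kN; interior l_c = 110 − 33 = 77 → r_n = 324 kN.
  R_n,bearing = 2·126.9 + 6·324 = 2198 kN → 0.75 × 2198 = 1650 kN.
Bearing governs: 1650 kN.

1650 kN (bearing governs)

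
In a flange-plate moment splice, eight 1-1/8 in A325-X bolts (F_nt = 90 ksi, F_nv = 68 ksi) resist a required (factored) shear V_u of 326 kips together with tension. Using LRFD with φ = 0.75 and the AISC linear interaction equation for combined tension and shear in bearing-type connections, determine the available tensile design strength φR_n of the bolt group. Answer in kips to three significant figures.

266 kips

A_b = π·1.125²/4 = 0.994 in²; f_rv = 326 / (8 × 0.994) = 41 ksi.
F'_nt = 1.3 F_nt − (F_nt / φF_nv) f_rv = 1.3·90 − (90/(0.75·68))·41 = 44.66 ksi, capped at F_nt → F'_nt = 44.66 ksi.
R_n = F'_nt · A_b · n = 44.66 × 0.994 × 8 = 355.1 kips.
Design strength φR_n = 0.75 × 355.1 = 266 kips.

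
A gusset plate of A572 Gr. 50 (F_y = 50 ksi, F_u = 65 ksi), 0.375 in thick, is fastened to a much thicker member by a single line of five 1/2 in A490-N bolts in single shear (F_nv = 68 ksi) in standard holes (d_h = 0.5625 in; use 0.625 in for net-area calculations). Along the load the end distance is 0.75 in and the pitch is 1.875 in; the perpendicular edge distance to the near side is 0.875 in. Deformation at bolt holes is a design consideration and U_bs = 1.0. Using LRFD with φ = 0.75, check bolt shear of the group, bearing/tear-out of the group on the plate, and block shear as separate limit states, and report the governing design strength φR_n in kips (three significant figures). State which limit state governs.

Bolt shear: A_b = π·0.5²/4 = 0.1963 in²; R_n = 68 × 0.1963 × 5 × 1 = 66.76 kips → 0.75 × 66.76 = 50.1 kips.
Bearing: edge l_c = 0.4688, r_n = 13.71 kips; interior l_c = 1.312, r_n = 29.25 kips; R_n = 13.71 + 4·29.25 = 130.7 kips → 98 kips.
Block shear: A_gv = 3.094, A_nv = 2.039, A_nt = 0.2109 in²; R_n = min(0.6F_uA_nv, 0.6F_yA_gv) + U_bs·F_u·A_nt = 93.23 kips → 69.9 kips.
Bolt shear governs: 50.1 kips.

50.1 kips (bolt shear governs)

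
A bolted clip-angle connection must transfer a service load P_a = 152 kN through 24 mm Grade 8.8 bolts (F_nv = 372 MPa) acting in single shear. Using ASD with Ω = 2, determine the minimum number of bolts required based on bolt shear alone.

2 bolts

A_b = π·24²/4 = 452.4 mm².
Per-bolt allowable strength R_n/Ω = 372 × 452.4 × 1 / 1000 / 2 = 84.14 kN.
n ≥ 152 / 84.14 = 1.806 → use 2 bolts.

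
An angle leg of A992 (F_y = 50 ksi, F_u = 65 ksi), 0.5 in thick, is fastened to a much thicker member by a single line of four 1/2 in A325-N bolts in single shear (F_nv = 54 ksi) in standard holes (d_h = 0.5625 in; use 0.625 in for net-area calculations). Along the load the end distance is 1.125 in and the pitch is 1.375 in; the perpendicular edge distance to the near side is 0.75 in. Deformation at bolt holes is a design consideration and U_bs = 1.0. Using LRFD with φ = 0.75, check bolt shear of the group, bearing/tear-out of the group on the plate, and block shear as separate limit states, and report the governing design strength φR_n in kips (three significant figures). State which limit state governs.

31.8 kips (bolt shear governs)

Bolt shear: A_b = π·0.5²/4 = 0.1963 in²; R_n = 54 × 0.1963 × 4 × 1 = 42.41 kips → 0.75 × 42.41 = 31.8 kips.
Bearing: edge l_c = 0.8438, r_n = 32.91 kips; interior l_c = 0.8125, r_n = 31.69 kips; R_n = 32.91 + 3·31.69 = 128 kips → 96 kips.
Block shear: A_gv = 2.625, A_nv = 1.531, A_nt = 0.2188 in²; R_n = min(0.6F_uA_nv, 0.6F_yA_gv) + U_bs·F_u·A_nt = 73.94 kips → 55.5 kips.
Bolt shear governs: 31.8 kips.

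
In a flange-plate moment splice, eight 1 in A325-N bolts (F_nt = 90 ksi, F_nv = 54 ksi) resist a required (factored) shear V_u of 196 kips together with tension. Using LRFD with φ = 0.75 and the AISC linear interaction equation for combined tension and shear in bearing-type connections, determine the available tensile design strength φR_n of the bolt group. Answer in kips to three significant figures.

A_b = π·1²/4 = 0.7854 in²; f_rv = 196 / (8 × 0.7854) = 31.19 ksi.
F'_nt = 1.3 F_nt − (F_nt / φF_nv) f_rv = 1.3·90 − (90/(0.75·54))·31.19 = 47.68 ksi, capped at F_nt → F'_nt = 47.68 ksi.
R_n = F'_nt · A_b · n = 47.68 × 0.7854 × 8 = 299.6 kips.
Design strength φR_n = 0.75 × 299.6 = 225 kips.

225 kips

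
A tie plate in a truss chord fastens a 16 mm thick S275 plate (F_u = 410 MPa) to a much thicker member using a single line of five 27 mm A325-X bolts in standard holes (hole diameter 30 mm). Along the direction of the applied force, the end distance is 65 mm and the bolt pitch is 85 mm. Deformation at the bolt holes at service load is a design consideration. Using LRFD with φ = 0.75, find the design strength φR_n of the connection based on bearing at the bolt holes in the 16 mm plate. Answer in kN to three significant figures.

1570 kN

Per bolt r_n = 1.2 l_c t F_u ≤ 2.4 d t F_u; upper limit = 2.4 × 27 × 16 × 410 / 1000 = 425.1 kN.
Edge bolt: l_c = 65 − 30/2 = 50 mm → 1.2 × 50 × 16 × 410 / 1000 = 393.6 → r_n = 393.6 kN.
Interior bolts: l_c = 85 − 30 = 55 mm → 1.2 × 55 × 16 × 410 / 1000 = 433 → r_n = 425.1 kN.
R_n = 1 × 393.6 + 4 × 425.1 = 2094 kN.
Design strength φR_n = 0.75 × 2094 = 1570 kN.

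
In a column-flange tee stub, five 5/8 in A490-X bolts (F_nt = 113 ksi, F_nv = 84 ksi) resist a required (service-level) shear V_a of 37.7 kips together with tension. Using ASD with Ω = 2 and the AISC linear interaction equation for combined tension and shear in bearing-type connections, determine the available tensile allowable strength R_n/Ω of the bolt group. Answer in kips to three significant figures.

A_b = π·0.625²/4 = 0.3068 in²; f_rv = 37.7 / (5 × 0.3068) = 24.58 ksi.
F'_nt = 1.3 F_nt − (Ω F_nt / F_nv) f_rv = 1.3·113 − (2·113/84)·24.58 = 80.78 ksi, capped at F_nt → F'_nt = 80.78 ksi.
R_n = F'_nt · A_b · n = 80.78 × 0.3068 × 5 = 123.9 kips.
Allowable strength R_n/Ω = 123.9 / 2 = 62 kips.

62 kips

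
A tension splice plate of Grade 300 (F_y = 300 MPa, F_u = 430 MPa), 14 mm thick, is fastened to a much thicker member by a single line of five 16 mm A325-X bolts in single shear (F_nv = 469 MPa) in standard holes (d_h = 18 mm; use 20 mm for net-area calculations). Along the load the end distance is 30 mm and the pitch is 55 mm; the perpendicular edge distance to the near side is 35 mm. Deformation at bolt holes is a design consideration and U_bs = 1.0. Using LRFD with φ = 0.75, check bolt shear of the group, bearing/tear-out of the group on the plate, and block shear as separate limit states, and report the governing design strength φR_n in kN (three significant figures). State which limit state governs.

Bolt shear: A_b = π·16²/4 = 201.1 mm²; R_n = 469 × 201.1 × 5 × 1 / 1000 = 471.5 kN → 0.75 × 471.5 = 354 kN.
Bearing: edge l_c = 21, r_n = 151.7 kN; interior l_c = 37, r_n = 231.2 kN; R_n = 151.7 + 4·231.2 = 1076 kN → 807 kN.
Block shear: A_gv = 3500, A_nv = 2240, A_nt = 350 mm²; R_n = min(0.6F_uA_nv, 0.6F_yA_gv) + U_bs·F_u·A_nt = 728.4 kN → 546 kN.
Bolt shear governs: 354 kN.

354 kN (bolt shear governs)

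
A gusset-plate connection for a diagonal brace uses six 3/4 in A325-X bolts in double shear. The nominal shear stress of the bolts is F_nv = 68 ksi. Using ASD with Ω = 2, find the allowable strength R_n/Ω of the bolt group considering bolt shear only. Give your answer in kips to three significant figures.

A_b = π × 0.75² / 4 = 0.4418 in².
R_n = F_nv · A_b · n · n_s = 68 × 0.4418 × 6 × 2 = 360.5 kips.
Allowable strength R_n/Ω = 360.5 / 2 = 180 kips.

180 kips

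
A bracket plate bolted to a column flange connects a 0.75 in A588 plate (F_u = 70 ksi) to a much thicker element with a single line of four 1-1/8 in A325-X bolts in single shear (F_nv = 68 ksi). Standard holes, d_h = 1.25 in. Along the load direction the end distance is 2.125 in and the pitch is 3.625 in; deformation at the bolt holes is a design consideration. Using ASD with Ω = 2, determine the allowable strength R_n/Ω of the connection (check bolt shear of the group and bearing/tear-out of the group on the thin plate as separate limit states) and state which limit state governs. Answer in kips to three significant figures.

Bolt shear: A_b = π·1.125²/4 = 0.994 in²; R_n = 68 × 0.994 × 4 × 1 = 270.4 kips → 270.4 / 2 = 135 kips.
Bearing (1.2 l_c t F_u ≤ 2.4 d t F_u): upper limit = 2.4·1.125·0.75·70 = 141.8 kips.
  Edge l_c = 2.125 − 1.25/2 = 1.5 → r_n = 94.5 kips; interior l_c = 3.625 − 1.25 = 2.375 → r_n = 141.8 kips.
  R_n,bearing = 1·94.5 + 3·141.8 = 519.8 kips → 519.8 / 2 = 260 kips.
Bolt shear governs: 135 kips.

135 kips (bolt shear governs)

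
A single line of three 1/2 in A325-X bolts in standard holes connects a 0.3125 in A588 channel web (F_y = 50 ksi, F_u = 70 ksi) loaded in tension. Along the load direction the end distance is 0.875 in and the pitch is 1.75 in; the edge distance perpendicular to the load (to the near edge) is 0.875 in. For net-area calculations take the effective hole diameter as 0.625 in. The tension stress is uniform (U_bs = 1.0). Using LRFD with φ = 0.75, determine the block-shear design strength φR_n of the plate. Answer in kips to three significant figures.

36.9 kips

Shear plane L_v = 0.875 + 2·1.75 = 4.375 in; A_gv = 4.375 × 0.3125 = 1.367 in².
A_nv = (4.375 − 2.5·0.625) × 0.3125 = 0.8789 in².
A_nt = (0.875 − 0.5·0.625) × 0.3125 = 0.1758 in².
0.6 F_u A_nv = 36.91 kips; 0.6 F_y A_gv = 41.02 kips → shear rupture governs the shear term.
R_n = 36.91 + 1.0 × 70 × 0.1758 = 49.22 kips.
Design strength φR_n = 0.75 × 49.22 = 36.9 kips.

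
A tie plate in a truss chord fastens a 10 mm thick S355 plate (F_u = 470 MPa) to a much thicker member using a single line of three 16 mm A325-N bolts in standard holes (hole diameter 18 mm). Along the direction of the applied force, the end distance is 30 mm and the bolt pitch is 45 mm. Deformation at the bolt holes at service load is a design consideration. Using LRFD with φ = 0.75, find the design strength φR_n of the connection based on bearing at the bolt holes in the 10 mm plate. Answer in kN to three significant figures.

317 kN

Per bolt r_n = 1.2 l_c t F_u ≤ 2.4 d t F_u; upper limit = 2.4 × 16 × 10 × 470 / 1000 = 180.5 kN.
Edge bolt: l_c = 30 − 18/2 = 21 mm → 1.2 × 21 × 10 × 470 / 1000 = 118.4 → r_n = 118.4 kN.
Interior bolts: l_c = 45 − 18 = 27 mm → 1.2 × 27 × 10 × 470 / 1000 = 152.3 → r_n = 152.3 kN.
R_n = 1 × 118.4 + 2 × 152.3 = 423 kN.
Design strength φR_n = 0.75 × 423 = 317 kN.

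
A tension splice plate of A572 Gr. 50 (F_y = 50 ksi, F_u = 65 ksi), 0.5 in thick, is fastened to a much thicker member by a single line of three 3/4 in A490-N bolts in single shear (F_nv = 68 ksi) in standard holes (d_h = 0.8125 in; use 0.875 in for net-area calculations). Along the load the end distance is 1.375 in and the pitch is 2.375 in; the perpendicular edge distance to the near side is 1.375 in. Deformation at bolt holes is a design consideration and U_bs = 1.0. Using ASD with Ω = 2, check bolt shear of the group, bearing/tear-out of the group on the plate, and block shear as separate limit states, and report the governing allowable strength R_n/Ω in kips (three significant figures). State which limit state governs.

45.1 kips (bolt shear governs)

Bolt shear: A_b = π·0.75²/4 = 0.4418 in²; R_n = 68 × 0.4418 × 3 × 1 = 90.12 kips → 90.12 / 2 = 45.1 kips.
Bearing: edge l_c = 0.9688, r_n = 37.78 kips; interior l_c = 1.562, r_n = 58.5 kips; R_n = 37.78 + 2·58.5 = 154.8 kips → 77.4 kips.
Block shear: A_gv = 3.062, A_nv = 1.969, A_nt = 0.4688 in²; R_n = min(0.6F_uA_nv, 0.6F_yA_gv) + U_bs·F_u·A_nt = 107.2 kips → 53.6 kips.
Bolt shear governs: 45.1 kips.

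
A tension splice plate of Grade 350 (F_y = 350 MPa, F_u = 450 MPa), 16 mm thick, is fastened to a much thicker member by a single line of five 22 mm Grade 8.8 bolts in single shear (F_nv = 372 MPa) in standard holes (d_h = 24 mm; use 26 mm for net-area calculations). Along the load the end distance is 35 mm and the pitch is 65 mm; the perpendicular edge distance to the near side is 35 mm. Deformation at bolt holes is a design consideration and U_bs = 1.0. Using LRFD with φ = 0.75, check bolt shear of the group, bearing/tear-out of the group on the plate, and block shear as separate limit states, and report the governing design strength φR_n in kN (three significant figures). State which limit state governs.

Bolt shear: A_b = π·22²/4 = 380.1 mm²; R_n = 372 × 380.1 × 5 × 1 / 1000 = 707 kN → 0.75 × 707 = 530 kN.
Bearing: edge l_c = 23, r_n = 198.7 kN; interior l_c = 41, r_n = 354.2 kN; R_n = 198.7 + 4·354.2 = 1616 kN → 1210 kN.
Block shear: A_gv = 4720, A_nv = 2848, A_nt = 352 mm²; R_n = min(0.6F_uA_nv, 0.6F_yA_gv) + U_bs·F_u·A_nt = 927.4 kN → 696 kN.
Bolt shear governs: 530 kN.

530 kN (bolt shear governs)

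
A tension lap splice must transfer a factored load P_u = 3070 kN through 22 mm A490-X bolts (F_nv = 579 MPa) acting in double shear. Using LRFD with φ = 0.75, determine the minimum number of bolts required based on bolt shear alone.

A_b = π·22²/4 = 380.1 mm².
Per-bolt design strength φR_n = 0.75 × 579 × 380.1 × 2 / 1000 = 330.1 kN.
n ≥ 3070 / 330.1 = 9.299 → use 10 bolts.

10 bolts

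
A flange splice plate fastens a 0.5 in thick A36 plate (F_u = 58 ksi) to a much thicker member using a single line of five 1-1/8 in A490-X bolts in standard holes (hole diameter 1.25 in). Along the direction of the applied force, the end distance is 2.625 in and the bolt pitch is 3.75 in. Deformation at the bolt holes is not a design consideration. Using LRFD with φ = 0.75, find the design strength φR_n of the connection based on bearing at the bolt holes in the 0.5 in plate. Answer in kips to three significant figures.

Per bolt r_n = 1.5 l_c t F_u ≤ 3.0 d t F_u; upper limit = 3.0 × 1.125 × 0.5 × 58 = 97.88 kips.
Edge bolt: l_c = 2.625 − 1.25/2 = 2 in → 1.5 × 2 × 0.5 × 58 = 87 → r_n = 87 kips.
Interior bolts: l_c = 3.75 − 1.25 = 2.5 in → 1.5 × 2.5 × 0.5 × 58 = 108.8 → r_n = 97.88 kips.
R_n = 1 × 87 + 4 × 97.88 = 478.5 kips.
Design strength φR_n = 0.75 × 478.5 = 359 kips.

359 kips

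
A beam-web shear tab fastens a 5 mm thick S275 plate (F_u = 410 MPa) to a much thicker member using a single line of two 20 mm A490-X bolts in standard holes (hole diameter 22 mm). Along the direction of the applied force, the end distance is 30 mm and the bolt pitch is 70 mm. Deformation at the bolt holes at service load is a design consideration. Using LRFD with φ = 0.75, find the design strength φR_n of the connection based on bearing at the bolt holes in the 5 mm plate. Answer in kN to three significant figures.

109 kN

Per bolt r_n = 1.2 l_c t F_u ≤ 2.4 d t F_u; upper limit = 2.4 × 20 × 5 × 410 / 1000 = 98.4 kN.
Edge bolt: l_c = 30 − 22/2 = 19 mm → 1.2 × 19 × 5 × 410 / 1000 = 46.74 → r_n = 46.74 kN.
Interior bolts: l_c = 70 − 22 = 48 mm → 1.2 × 48 × 5 × 410 / 1000 = 118.1 → r_n = 98.4 kN.
R_n = 1 × 46.74 + 1 × 98.4 = 145.1 kN.
Design strength φR_n = 0.75 × 145.1 = 109 kN.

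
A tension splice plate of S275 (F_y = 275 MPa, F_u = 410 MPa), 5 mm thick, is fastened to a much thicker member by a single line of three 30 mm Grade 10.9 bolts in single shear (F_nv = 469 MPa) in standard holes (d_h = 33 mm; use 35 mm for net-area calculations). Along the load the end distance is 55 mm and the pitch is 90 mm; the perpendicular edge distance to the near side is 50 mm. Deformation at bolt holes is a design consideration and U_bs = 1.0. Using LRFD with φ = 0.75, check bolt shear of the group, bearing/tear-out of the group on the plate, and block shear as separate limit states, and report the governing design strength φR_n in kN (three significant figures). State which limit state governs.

Bolt shear: A_b = π·30²/4 = 706.9 mm²; R_n = 469 × 706.9 × 3 × 1 / 1000 = 994.5 kN → 0.75 × 994.5 = 746 kN.
Bearing: edge l_c = 38.5, r_n = 94.71 kN; interior l_c = 57, r_n = 140.2 kN; R_n = 94.71 + 2·140.2 = 375.1 kN → 281 kN.
Block shear: A_gv = 1175, A_nv = 737.5, A_nt = 162.5 mm²; R_n = min(0.6F_uA_nv, 0.6F_yA_gv) + U_bs·F_u·A_nt = 248.1 kN → 186 kN.
Block shear governs: 186 kN.

186 kN (block shear governs)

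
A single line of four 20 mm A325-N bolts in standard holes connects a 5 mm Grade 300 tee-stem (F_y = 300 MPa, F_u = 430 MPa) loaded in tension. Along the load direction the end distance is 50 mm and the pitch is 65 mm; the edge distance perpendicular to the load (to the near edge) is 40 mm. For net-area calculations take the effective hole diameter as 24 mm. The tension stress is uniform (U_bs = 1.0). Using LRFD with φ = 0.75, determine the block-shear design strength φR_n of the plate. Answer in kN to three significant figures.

Shear plane L_v = 50 + 3·65 = 245 mm; A_gv = 245 × 5 = 1225 mm².
A_nv = (245 − 3.5·24) × 5 = 805 mm².
A_nt = (40 − 0.5·24) × 5 = 140 mm².
0.6 F_u A_nv = 207.7 kN; 0.6 F_y A_gv = 220.5 kN → shear rupture governs the shear term.
R_n = 207.7 + 1.0 × 430 × 140 / 1000 = 267.9 kN.
Design strength φR_n = 0.75 × 267.9 = 201 kN.

201 kN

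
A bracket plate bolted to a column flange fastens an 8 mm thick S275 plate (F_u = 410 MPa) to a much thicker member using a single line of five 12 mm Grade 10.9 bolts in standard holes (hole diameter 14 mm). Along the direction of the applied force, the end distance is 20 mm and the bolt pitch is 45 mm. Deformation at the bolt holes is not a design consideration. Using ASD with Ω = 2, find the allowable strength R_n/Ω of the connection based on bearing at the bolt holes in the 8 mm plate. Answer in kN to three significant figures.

268 kN

Per bolt r_n = 1.5 l_c t F_u ≤ 3.0 d t F_u; upper limit = 3.0 × 12 × 8 × 410 / 1000 = 118.1 kN.
Edge bolt: l_c = 20 − 14/2 = 13 mm → 1.5 × 13 × 8 × 410 / 1000 = 63.96 → r_n = 63.96 kN.
Interior bolts: l_c = 45 − 14 = 31 mm → 1.5 × 31 × 8 × 410 / 1000 = 152.5 → r_n = 118.1 kN.
R_n = 1 × 63.96 + 4 × 118.1 = 536.3 kN.
Allowable strength R_n/Ω = 536.3 / 2 = 268 kN.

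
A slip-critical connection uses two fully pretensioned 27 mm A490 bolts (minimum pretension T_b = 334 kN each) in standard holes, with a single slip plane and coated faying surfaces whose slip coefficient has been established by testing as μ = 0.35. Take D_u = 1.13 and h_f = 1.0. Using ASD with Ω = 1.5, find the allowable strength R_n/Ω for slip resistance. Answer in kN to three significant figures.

R_n = μ · D_u · h_f · T_b · n_s · n_b = 0.35 × 1.13 × 1.0 × 334 × 1 × 2 = 264.2 kN.
Allowable strength R_n/Ω = 264.2 / 1.5 = 176 kN.

176 kN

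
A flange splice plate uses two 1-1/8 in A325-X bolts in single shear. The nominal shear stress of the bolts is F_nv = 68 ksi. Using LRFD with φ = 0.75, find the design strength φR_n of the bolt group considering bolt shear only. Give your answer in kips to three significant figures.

A_b = π × 1.125² / 4 = 0.994 in².
R_n = F_nv · A_b · n · n_s = 68 × 0.994 × 2 × 1 = 135.2 kips.
Design strength φR_n = 0.75 × 135.2 = 101 kips.

101 kips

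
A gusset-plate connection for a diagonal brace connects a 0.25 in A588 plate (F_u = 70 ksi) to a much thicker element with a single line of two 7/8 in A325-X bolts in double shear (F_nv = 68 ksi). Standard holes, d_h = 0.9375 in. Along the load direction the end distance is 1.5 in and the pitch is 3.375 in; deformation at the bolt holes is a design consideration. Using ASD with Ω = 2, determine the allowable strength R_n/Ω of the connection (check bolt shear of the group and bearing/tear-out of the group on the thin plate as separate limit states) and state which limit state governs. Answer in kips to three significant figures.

29.2 kips (bearing governs)

Bolt shear: A_b = π·0.875²/4 = 0.6013 in²; R_n = 68 × 0.6013 × 2 × 2 = 163.6 kips → 163.6 / 2 = 81.8 kips.
Bearing (1.2 l_c t F_u ≤ 2.4 d t F_u): upper limit = 2.4·0.875·0.25·70 = 36.75 kips.
  Edge l_c = 1.5 − 0.9375/2 = 1.031 → r_n = 21.66 kips; interior l_c = 3.375 − 0.9375 = 2.438 → r_n = 36.75 kips.
  R_n,bearing = 1·21.66 + 1·36.75 = 58.41 kips → 58.41 / 2 = 29.2 kips.
Bearing governs: 29.2 kips.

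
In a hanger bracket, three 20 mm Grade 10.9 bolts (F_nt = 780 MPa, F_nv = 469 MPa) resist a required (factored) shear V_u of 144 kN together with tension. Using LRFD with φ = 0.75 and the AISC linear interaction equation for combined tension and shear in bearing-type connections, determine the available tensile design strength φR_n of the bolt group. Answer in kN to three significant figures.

477 kN

A_b = π·20²/4 = 314.2 mm²; f_rv = 144 × 1000 / (3 × 314.2) = 152.8 MPa.
F'_nt = 1.3 F_nt − (F_nt / φF_nv) f_rv = 1.3·780 − (780/(0.75·469))·152.8 = 675.2 MPa, capped at F_nt → F'_nt = 675.2 MPa.
R_n = F'_nt · A_b · n = 675.2 × 314.2 × 3 / 1000 = 636.4 kN.
Design strength φR_n = 0.75 × 636.4 = 477 kN.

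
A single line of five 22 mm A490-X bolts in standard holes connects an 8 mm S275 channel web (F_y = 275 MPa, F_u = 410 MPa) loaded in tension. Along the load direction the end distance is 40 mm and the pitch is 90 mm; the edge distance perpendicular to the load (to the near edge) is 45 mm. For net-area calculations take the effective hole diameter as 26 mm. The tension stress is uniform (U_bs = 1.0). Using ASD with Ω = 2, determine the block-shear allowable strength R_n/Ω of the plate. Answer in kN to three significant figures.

316 kN

Shear plane L_v = 40 + 4·90 = 400 mm; A_gv = 400 × 8 = 3200 mm².
A_nv = (400 − 4.5·26) × 8 = 2264 mm².
A_nt = (45 − 0.5·26) × 8 = 256 mm².
0.6 F_u A_nv = 556.9 kN; 0.6 F_y A_gv = 528 kN → shear yielding governs the shear term.
R_n = 528 + 1.0 × 410 × 256 / 1000 = 633 kN.
Allowable strength R_n/Ω = 633 / 2 = 316 kN.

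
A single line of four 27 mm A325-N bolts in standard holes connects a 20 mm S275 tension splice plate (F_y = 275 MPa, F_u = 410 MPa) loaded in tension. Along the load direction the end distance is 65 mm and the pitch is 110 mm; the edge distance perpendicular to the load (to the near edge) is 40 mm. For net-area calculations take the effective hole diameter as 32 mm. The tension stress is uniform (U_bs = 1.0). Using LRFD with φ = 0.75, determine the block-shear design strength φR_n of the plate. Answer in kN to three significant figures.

Shear plane L_v = 65 + 3·110 = 395 mm; A_gv = 395 × 20 = 7900 mm².
A_nv = (395 − 3.5·32) × 20 = 5660 mm².
A_nt = (40 − 0.5·32) × 20 = 480 mm².
0.6 F_u A_nv = 1392 kN; 0.6 F_y A_gv = 1304 kN → shear yielding governs the shear term.
R_n = 1304 + 1.0 × 410 × 480 / 1000 = 1500 kN.
Design strength φR_n = 0.75 × 1500 = 1130 kN.

1130 kN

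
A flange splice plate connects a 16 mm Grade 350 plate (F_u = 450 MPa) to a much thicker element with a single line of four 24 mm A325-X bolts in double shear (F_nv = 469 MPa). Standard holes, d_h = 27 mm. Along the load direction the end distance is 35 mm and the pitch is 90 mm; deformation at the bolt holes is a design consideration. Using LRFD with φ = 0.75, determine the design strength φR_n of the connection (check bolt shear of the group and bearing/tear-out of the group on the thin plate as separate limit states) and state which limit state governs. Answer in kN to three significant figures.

1070 kN (bearing governs)

Bolt shear: A_b = π·24²/4 = 452.4 mm²; R_n = 469 × 452.4 × 4 × 2 / 1000 = 1697 kN → 0.75 × 1697 = 1270 kN.
Bearing (1.2 l_c t F_u ≤ 2.4 d t F_u): upper limit = 2.4·24·16·450 / 1000 = 414.7 kN.
  Edge l_c = 35 − 27/2 = 21.5 → r_n = 185.8 kN; interior l_c = 90 − 27 = 63 → r_n = 414.7 kN.
  R_n,bearing = 1·185.8 + 3·414.7 = 1430 kN → 0.75 × 1430 = 1070 kN.
Bearing governs: 1070 kN.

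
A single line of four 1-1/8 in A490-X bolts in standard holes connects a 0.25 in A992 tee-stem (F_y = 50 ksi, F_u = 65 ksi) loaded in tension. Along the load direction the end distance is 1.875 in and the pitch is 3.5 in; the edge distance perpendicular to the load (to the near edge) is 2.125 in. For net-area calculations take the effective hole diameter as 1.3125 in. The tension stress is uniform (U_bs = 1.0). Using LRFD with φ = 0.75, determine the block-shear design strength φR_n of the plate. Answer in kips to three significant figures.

74.8 kips

Shear plane L_v = 1.875 + 3·3.5 = 12.38 in; A_gv = 12.38 × 0.25 = 3.094 in².
A_nv = (12.38 − 3.5·1.3125) × 0.25 = 1.945 in².
A_nt = (2.125 − 0.5·1.3125) × 0.25 = 0.3672 in².
0.6 F_u A_nv = 75.87 kips; 0.6 F_y A_gv = 92.81 kips → shear rupture governs the shear term.
R_n = 75.87 + 1.0 × 65 × 0.3672 = 99.73 kips.
Design strength φR_n = 0.75 × 99.73 = 74.8 kips.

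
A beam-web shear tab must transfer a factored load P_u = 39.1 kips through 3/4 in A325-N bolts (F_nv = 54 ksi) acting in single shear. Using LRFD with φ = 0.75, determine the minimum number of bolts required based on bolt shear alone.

A_b = π·0.75²/4 = 0.4418 in².
Per-bolt design strength φR_n = 0.75 × 54 × 0.4418 × 1 = 17.89 kips.
n ≥ 39.1 / 17.89 = 2.185 → use 3 bolts.

3 bolts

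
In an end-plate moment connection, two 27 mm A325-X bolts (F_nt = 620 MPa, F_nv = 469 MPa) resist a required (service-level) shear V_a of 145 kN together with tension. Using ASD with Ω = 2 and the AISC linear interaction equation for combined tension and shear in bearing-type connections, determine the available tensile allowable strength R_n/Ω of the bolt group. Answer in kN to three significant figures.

270 kN

A_b = π·27²/4 = 572.6 mm²; f_rv = 145 × 1000 / (2 × 572.6) = 126.6 MPa.
F'_nt = 1.3 F_nt − (Ω F_nt / F_nv) f_rv = 1.3·620 − (2·620/469)·126.6 = 471.2 MPa, capped at F_nt → F'_nt = 471.2 MPa.
R_n = F'_nt · A_b · n = 471.2 × 572.6 × 2 / 1000 = 539.6 kN.
Allowable strength R_n/Ω = 539.6 / 2 = 270 kN.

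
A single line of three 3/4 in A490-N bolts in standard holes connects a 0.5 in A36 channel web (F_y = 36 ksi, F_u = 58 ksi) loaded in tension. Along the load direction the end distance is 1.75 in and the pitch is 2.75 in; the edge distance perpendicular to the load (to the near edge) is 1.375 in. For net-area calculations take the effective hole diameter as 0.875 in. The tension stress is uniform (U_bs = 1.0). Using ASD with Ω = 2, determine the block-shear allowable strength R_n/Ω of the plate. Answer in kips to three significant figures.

Shear plane L_v = 1.75 + 2·2.75 = 7.25 in; A_gv = 7.25 × 0.5 = 3.625 in².
A_nv = (7.25 − 2.5·0.875) × 0.5 = 2.531 in².
A_nt = (1.375 − 0.5·0.875) × 0.5 = 0.4688 in².
0.6 F_u A_nv = 88.09 kips; 0.6 F_y A_gv = 78.3 kips → shear yielding governs the shear term.
R_n = 78.3 + 1.0 × 58 × 0.4688 = 105.5 kips.
Allowable strength R_n/Ω = 105.5 / 2 = 52.7 kips.

52.7 kips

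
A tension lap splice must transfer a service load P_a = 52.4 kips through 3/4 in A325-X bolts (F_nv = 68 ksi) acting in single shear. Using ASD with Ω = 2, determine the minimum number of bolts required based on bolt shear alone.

4 bolts

A_b = π·0.75²/4 = 0.4418 in².
Per-bolt allowable strength R_n/Ω = 68 × 0.4418 × 1 / 2 = 15.02 kips.
n ≥ 52.4 / 15.02 = 3.489 → use 4 bolts.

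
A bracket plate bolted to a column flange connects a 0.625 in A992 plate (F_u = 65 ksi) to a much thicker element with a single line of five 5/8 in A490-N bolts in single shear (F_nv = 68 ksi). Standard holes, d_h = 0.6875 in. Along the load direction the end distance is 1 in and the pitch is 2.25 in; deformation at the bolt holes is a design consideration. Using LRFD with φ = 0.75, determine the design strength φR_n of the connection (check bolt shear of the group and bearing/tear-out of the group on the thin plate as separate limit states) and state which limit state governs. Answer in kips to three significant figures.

Bolt shear: A_b = π·0.625²/4 = 0.3068 in²; R_n = 68 × 0.3068 × 5 × 1 = 104.3 kips → 0.75 × 104.3 = 78.2 kips.
Bearing (1.2 l_c t F_u ≤ 2.4 d t F_u): upper limit = 2.4·0.625·0.625·65 = 60.94 kips.
  Edge l_c = 1 − 0.6875/2 = 0.6562 → r_n = 31.99 kips; interior l_c = 2.25 − 0.6875 = 1.562 → r_n = 60.94 kips.
  R_n,bearing = 1·31.99 + 4·60.94 = 275.7 kips → 0.75 × 275.7 = 207 kips.
Bolt shear governs: 78.2 kips.

78.2 kips (bolt shear governs)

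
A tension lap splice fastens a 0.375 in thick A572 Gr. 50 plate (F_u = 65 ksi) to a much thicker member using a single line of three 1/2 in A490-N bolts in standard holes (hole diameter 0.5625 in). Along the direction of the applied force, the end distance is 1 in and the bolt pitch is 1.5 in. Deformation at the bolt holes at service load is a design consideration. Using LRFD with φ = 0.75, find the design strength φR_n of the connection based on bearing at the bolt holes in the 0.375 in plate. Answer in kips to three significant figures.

Per bolt r_n = 1.2 l_c t F_u ≤ 2.4 d t F_u; upper limit = 2.4 × 0.5 × 0.375 × 65 = 29.25 kips.
Edge bolt: l_c = 1 − 0.5625/2 = 0.7188 in → 1.2 × 0.7188 × 0.375 × 65 = 21.02 → r_n = 21.02 kips.
Interior bolts: l_c = 1.5 − 0.5625 = 0.9375 in → 1.2 × 0.9375 × 0.375 × 65 = 27.42 → r_n = 27.42 kips.
R_n = 1 × 21.02 + 2 × 27.42 = 75.87 kips.
Design strength φR_n = 0.75 × 75.87 = 56.9 kips.

56.9 kips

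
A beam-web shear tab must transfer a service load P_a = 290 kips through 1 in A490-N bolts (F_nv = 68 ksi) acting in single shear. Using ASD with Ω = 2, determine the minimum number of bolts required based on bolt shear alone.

A_b = π·1²/4 = 0.7854 in².
Per-bolt allowable strength R_n/Ω = 68 × 0.7854 × 1 / 2 = 26.7 kips.
n ≥ 290 / 26.7 = 10.86 → use 11 bolts.

11 bolts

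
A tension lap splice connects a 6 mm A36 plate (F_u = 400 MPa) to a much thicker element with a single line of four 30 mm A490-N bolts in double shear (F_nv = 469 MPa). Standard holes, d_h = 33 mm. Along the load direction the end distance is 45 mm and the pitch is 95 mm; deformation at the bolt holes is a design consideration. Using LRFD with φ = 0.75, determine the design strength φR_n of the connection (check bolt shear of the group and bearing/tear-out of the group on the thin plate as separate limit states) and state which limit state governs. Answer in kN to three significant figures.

Bolt shear: A_b = π·30²/4 = 706.9 mm²; R_n = 469 × 706.9 × 4 × 2 / 1000 = 2652 kN → 0.75 × 2652 = 1990 kN.
Bearing (1.2 l_c t F_u ≤ 2.4 d t F_u): upper limit = 2.4·30·6·400 / 1000 = 172.8 kN.
  Edge l_c = 45 − 33/2 = 28.5 → r_n = 82.08 kN; interior l_c = 95 − 33 = 62 → r_n = 172.8 kN.
  R_n,bearing = 1·82.08 + 3·172.8 = 600.5 kN → 0.75 × 600.5 = 450 kN.
Bearing governs: 450 kN.

450 kN (bearing governs)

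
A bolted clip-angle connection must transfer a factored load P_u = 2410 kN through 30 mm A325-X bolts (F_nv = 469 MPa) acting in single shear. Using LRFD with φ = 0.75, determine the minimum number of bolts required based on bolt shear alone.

A_b = π·30²/4 = 706.9 mm².
Per-bolt design strength φR_n = 0.75 × 469 × 706.9 × 1 / 1000 = 248.6 kN.
n ≥ 2410 / 248.6 = 9.693 → use 10 bolts.

10 bolts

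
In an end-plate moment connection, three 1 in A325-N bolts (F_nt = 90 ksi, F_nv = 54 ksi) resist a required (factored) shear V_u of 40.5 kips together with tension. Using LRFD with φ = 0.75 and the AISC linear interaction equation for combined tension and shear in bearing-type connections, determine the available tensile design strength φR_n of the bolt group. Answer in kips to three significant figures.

139 kips

A_b = π·1²/4 = 0.7854 in²; f_rv = 40.5 / (3 × 0.7854) = 17.19 ksi.
F'_nt = 1.3 F_nt − (F_nt / φF_nv) f_rv = 1.3·90 − (90/(0.75·54))·17.19 = 78.8 ksi, capped at F_nt → F'_nt = 78.8 ksi.
R_n = F'_nt · A_b · n = 78.8 × 0.7854 × 3 = 185.7 kips.
Design strength φR_n = 0.75 × 185.7 = 139 kips.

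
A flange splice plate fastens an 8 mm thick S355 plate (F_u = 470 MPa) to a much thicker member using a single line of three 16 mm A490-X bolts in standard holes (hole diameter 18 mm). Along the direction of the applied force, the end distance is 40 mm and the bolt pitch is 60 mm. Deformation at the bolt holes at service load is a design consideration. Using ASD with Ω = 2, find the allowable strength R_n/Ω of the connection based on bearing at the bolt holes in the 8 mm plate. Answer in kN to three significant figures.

214 kN

Per bolt r_n = 1.2 l_c t F_u ≤ 2.4 d t F_u; upper limit = 2.4 × 16 × 8 × 470 / 1000 = 144.4 kN.
Edge bolt: l_c = 40 − 18/2 = 31 mm → 1.2 × 31 × 8 × 470 / 1000 = 139.9 → r_n = 139.9 kN.
Interior bolts: l_c = 60 − 18 = 42 mm → 1.2 × 42 × 8 × 470 / 1000 = 189.5 → r_n = 144.4 kN.
R_n = 1 × 139.9 + 2 × 144.4 = 428.6 kN.
Allowable strength R_n/Ω = 428.6 / 2 = 214 kN.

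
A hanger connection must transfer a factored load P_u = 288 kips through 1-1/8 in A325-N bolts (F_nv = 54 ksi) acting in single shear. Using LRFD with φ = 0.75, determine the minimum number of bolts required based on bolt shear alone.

A_b = π·1.125²/4 = 0.994 in².
Per-bolt design strength φR_n = 0.75 × 54 × 0.994 × 1 = 40.26 kips.
n ≥ 288 / 40.26 = 7.154 → use 8 bolts.

8 bolts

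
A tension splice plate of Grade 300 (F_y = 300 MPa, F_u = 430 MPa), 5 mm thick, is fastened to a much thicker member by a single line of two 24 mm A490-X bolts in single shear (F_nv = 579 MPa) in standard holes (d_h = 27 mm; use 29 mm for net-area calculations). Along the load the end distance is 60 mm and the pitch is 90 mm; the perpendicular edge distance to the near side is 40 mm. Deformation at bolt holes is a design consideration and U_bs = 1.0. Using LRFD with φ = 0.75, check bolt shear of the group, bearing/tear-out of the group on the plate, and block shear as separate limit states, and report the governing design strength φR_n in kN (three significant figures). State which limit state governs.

Bolt shear: A_b = π·24²/4 = 452.4 mm²; R_n = 579 × 452.4 × 2 × 1 / 1000 = 523.9 kN → 0.75 × 523.9 = 393 kN.
Bearing: edge l_c = 46.5, r_n = 120 kN; interior l_c = 63, r_n = 123.8 kN; R_n = 120 + 1·123.8 = 243.8 kN → 183 kN.
Block shear: A_gv = 750, A_nv = 532.5, A_nt = 127.5 mm²; R_n = min(0.6F_uA_nv, 0.6F_yA_gv) + U_bs·F_u·A_nt = 189.8 kN → 142 kN.
Block shear governs: 142 kN.

142 kN (block shear governs)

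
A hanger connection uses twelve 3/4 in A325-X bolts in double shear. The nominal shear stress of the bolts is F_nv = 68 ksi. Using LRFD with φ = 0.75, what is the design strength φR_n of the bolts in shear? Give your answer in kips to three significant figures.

A_b = π × 0.75² / 4 = 0.4418 in².
R_n = F_nv · A_b · n · n_s = 68 × 0.4418 × 12 × 2 = 721 kips.
Design strength φR_n = 0.75 × 721 = 541 kips.

541 kips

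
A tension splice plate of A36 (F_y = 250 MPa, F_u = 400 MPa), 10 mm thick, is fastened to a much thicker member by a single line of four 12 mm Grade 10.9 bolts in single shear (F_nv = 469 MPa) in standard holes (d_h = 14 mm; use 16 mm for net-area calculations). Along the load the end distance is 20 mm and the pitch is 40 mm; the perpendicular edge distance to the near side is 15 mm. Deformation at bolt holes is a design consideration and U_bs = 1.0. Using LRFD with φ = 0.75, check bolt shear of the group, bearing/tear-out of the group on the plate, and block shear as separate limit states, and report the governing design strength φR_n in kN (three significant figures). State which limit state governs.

159 kN (bolt shear governs)

Bolt shear: A_b = π·12²/4 = 113.1 mm²; R_n = 469 × 113.1 × 4 × 1 / 1000 = 212.2 kN → 0.75 × 212.2 = 159 kN.
Bearing: edge l_c = 13, r_n = 62.4 kN; interior l_c = 26, r_n = 115.2 kN; R_n = 62.4 + 3·115.2 = 408 kN → 306 kN.
Block shear: A_gv = 1400, A_nv = 840, A_nt = 70 mm²; R_n = min(0.6F_uA_nv, 0.6F_yA_gv) + U_bs·F_u·A_nt = 229.6 kN → 172 kN.
Bolt shear governs: 159 kN.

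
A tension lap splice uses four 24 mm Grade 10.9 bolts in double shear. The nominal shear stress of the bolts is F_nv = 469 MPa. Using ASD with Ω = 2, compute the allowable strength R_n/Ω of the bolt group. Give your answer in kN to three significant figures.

A_b = π × 24² / 4 = 452.4 mm².
R_n = F_nv · A_b · n · n_s = 469 × 452.4 × 4 × 2 / 1000 = 1697 kN.
Allowable strength R_n/Ω = 1697 / 2 = 849 kN.

849 kN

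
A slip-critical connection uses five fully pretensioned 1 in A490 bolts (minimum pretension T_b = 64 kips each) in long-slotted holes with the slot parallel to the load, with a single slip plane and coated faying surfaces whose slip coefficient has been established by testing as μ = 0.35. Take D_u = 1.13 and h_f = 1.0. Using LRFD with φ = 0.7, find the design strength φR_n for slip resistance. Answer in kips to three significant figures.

R_n = μ · D_u · h_f · T_b · n_s · n_b = 0.35 × 1.13 × 1.0 × 64 × 1 × 5 = 126.6 kips.
Design strength φR_n = 0.7 × 126.6 = 88.6 kips.

88.6 kips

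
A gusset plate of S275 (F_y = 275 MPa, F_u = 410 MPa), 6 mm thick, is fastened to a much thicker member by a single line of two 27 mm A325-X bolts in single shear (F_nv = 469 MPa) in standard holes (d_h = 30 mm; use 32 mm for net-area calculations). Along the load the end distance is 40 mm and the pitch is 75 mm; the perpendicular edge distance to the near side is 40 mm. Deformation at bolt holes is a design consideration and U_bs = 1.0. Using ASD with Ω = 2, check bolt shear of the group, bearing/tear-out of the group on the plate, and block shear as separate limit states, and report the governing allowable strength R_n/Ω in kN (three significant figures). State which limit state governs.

Bolt shear: A_b = π·27²/4 = 572.6 mm²; R_n = 469 × 572.6 × 2 × 1 / 1000 = 537.1 kN → 537.1 / 2 = 269 kN.
Bearing: edge l_c = 25, r_n = 73.8 kN; interior l_c = 45, r_n = 132.8 kN; R_n = 73.8 + 1·132.8 = 206.6 kN → 103 kN.
Block shear: A_gv = 690, A_nv = 402, A_nt = 144 mm²; R_n = min(0.6F_uA_nv, 0.6F_yA_gv) + U_bs·F_u·A_nt = 157.9 kN → 79 kN.
Block shear governs: 79 kN.

79 kN (block shear governs)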